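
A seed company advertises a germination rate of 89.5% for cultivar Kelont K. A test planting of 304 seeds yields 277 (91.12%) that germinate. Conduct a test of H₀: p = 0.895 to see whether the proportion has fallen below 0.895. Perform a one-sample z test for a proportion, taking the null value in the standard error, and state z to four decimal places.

p̂ = 277/304 ≈ 0.911184.
Under H₀, SE = √(0.895·0.105/304) = √(0.000309128) = 0.017582.
z = (0.911184 − 0.895)/0.017582 = 0.016184/0.017582 = 0.9205.

z = 0.9205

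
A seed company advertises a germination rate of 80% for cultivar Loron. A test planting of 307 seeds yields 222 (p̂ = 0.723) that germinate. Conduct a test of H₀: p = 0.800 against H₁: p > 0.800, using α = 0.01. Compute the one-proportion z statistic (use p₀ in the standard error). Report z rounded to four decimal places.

p̂ = 222/307 ≈ 0.723127.
Standard error under H₀: √(0.8×0.2/307) = 0.022829.
z = (0.723127 − 0.8)/0.022829 = -0.076873/0.022829 = -3.3673.
p-value = P(Z > -3.367) ≈ 0.9996, so at α = 0.01 we fail to reject H₀.

z = -3.3673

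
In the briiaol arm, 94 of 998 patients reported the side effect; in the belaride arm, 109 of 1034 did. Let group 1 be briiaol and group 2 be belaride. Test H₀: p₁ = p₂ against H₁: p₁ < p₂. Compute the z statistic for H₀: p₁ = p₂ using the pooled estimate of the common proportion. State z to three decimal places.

z = -0.844

p̂₁ = 94/998 ≈ 0.09419, p̂₂ = 109/1034 ≈ 0.10542.
Pooled p̂ = (94+109)/(998+1034) = 203/2032 = 0.09990.
SE = √(0.0899213 × 0.00196912) = 0.01331.
z = (0.09419 − 0.10542)/0.01331 = -0.01123/0.01331 = -0.844.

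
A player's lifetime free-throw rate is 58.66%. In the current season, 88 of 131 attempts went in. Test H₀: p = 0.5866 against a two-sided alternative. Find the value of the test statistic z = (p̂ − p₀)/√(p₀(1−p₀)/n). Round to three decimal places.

p̂ = 88/131 ≈ 0.671756.
Standard error under H₀: √(0.5866×0.4134/131) = 0.043025.
z = (0.671756 − 0.5866)/0.043025 = 0.085156/0.043025 = 1.979.

z = 1.979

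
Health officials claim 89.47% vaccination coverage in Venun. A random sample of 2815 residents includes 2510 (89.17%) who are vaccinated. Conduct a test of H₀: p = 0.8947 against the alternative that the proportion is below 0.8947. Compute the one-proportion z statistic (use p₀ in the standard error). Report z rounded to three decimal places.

z = -0.527

p̂ = 2510/2815 = 0.89165.
Standard error under H₀: √(0.8947×0.1053/2815) = 0.00579.
z = (0.89165 − 0.8947)/0.00579 = -0.00305/0.00579 = -0.527.
p-value = P(Z < -0.527) ≈ 0.2991.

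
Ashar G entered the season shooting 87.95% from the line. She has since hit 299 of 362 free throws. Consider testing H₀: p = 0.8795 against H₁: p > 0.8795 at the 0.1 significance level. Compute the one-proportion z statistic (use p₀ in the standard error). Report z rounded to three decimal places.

z = -3.129

p̂ = 299/362 ≈ 0.82597.
Under H₀, SE = √(0.8795·0.1205/362) = √(0.000292762) = 0.01711.
z = (0.82597 − 0.8795)/0.01711 = -0.05353/0.01711 = -3.129.
p-value = P(Z > -3.129) ≈ 0.9991, so at α = 0.1 we fail to reject H₀.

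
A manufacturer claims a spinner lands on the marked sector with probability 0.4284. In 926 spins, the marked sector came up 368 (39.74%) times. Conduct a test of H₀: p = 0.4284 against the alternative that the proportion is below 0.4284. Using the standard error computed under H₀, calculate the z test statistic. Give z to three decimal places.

p̂ = 368/926 ≈ 0.39741.
SE = √(p₀(1−p₀)/n) = √(0.24487/926) = 0.01626.
z = (0.39741 − 0.4284)/0.01626 = -0.03099/0.01626 = -1.906.
p-value = P(Z < -1.906) ≈ 0.0283.

z = -1.906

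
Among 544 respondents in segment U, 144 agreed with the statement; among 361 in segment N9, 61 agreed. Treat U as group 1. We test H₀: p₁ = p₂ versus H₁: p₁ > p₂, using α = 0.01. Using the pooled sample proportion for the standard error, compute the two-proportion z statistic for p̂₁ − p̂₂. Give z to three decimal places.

p̂₁ = 144/544 = 0.264706, p̂₂ = 61/361 = 0.168975.
Pooled p̂ = (144+61)/(544+361) = 205/905 = 0.226519.
SE = √(0.175208 × 0.00460832) = 0.028415.
z = (0.264706 − 0.168975)/0.028415 = 0.095731/0.028415 = 3.369.
p-value = P(Z > 3.369) ≈ 0.0004. With α = 0.01, reject H₀.

z = 3.369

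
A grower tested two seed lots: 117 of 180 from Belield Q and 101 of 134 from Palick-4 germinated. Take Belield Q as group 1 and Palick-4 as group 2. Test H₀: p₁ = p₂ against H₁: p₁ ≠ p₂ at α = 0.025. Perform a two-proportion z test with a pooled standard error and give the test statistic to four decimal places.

p̂₁ = 117/180 = 0.650000, p̂₂ = 101/134 = 0.753731.
Pooled p̂ = (117+101)/(180+134) = 218/314 = 0.694268.
SE = √(0.21226 × 0.0130182) = 0.052567.
z = (0.650000 − 0.753731)/0.052567 = -0.103731/0.052567 = -1.9733.
Two-sided p-value ≈ 2·Φ(−1.973) = 0.0485. With α = 0.025, fail to reject H₀.

z = -1.9733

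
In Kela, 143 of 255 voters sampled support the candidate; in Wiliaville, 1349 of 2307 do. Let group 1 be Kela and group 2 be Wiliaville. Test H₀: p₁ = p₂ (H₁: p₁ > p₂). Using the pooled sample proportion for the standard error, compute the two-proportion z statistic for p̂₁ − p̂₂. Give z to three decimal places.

z = -0.736

p̂₁ = 143/255 = 0.56078, p̂₂ = 1349/2307 = 0.58474.
Pooled p̂ = (143+1349)/(255+2307) = 1492/2562 = 0.58236.
SE = √(0.243217 × 0.00435503) = 0.03255.
z = (0.56078 − 0.58474)/0.03255 = -0.02396/0.03255 = -0.736.
p-value = P(Z > -0.736) ≈ 0.7692.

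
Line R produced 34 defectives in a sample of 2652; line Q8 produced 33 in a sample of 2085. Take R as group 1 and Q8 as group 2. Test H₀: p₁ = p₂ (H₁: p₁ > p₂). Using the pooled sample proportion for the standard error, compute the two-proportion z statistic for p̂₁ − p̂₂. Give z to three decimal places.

p̂₁ = 34/2652 ≈ 0.01282, p̂₂ = 33/2085 ≈ 0.01583.
Pooled p̂ = (34+33)/(2652+2085) = 67/4737 = 0.01414.
SE = √(p̂(1−p̂)(1/n₁+1/n₂)) = √(0.01414·0.98586·0.00085669) = √(1.19456e-05) = 0.00346.
z = (0.01282 − 0.01583)/0.00346 = -0.00301/0.00346 = -0.870.

z = -0.870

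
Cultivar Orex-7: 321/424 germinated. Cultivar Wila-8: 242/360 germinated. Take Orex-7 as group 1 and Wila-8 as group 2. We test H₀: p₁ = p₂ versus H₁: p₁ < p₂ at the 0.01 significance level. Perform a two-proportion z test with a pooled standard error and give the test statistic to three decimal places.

z = 2.632

p̂₁ = 321/424 = 0.75708, p̂₂ = 242/360 = 0.67222.
Pooled p̂ = (321+242)/(424+360) = 563/784 = 0.71811.
SE = √(0.202427 × 0.00513627) = 0.03224.
z = (0.75708 − 0.67222)/0.03224 = 0.08486/0.03224 = 2.632.
p-value = P(Z < 2.632) ≈ 0.9958. With α = 0.01, fail to reject H₀.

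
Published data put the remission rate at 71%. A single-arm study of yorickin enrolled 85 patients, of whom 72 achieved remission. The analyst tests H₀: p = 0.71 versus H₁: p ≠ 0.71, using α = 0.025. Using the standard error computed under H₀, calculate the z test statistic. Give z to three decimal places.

p̂ = 72/85 ≈ 0.84706.
Standard error under H₀: √(0.71×0.29/85) = 0.04922.
z = (0.84706 − 0.71)/0.04922 = 0.13706/0.04922 = 2.785.
Two-sided p-value ≈ 2·Φ(−2.785) = 0.0054; since p < α = 0.025, reject H₀.

z = 2.785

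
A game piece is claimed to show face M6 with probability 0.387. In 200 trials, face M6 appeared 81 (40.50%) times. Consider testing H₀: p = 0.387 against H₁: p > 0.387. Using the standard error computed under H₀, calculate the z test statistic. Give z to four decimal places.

z = 0.5226

p̂ = 81/200 ≈ 0.405000.
Standard error under H₀: √(0.387×0.613/200) = 0.034441.
z = (0.405000 − 0.387)/0.034441 = 0.018000/0.034441 = 0.5226.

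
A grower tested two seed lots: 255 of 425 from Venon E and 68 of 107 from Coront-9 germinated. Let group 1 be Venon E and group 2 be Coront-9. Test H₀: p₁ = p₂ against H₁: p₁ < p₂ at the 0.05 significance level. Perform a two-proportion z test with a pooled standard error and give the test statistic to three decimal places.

p̂₁ = 255/425 ≈ 0.60000, p̂₂ = 68/107 ≈ 0.63551.
Pooled p̂ = (255+68)/(425+107) = 323/532 = 0.60714.
SE = √(0.23852 × 0.0116987) = 0.05282.
z = (0.60000 − 0.63551)/0.05282 = -0.03551/0.05282 = -0.672.
p-value = P(Z < -0.672) ≈ 0.2507. With α = 0.05, fail to reject H₀.

z = -0.672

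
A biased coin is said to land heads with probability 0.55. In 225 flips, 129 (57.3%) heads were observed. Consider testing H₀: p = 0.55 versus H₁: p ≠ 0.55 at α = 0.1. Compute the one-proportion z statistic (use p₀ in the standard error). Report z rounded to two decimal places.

p̂ = 129/225 ≈ 0.5733.
Standard error under H₀: √(0.55×0.45/225) = 0.0332.
z = (0.5733 − 0.55)/0.0332 = 0.0233/0.0332 = 0.70.
Two-sided p-value ≈ 2·Φ(−0.704) = 0.4817, so at α = 0.1 we fail to reject H₀.

z = 0.70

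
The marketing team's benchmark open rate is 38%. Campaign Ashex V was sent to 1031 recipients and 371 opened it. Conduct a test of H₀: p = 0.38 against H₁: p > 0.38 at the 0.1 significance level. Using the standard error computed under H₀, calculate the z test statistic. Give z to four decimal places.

p̂ = 371/1031 ≈ 0.359845.
Under H₀, SE = √(0.38·0.62/1031) = √(0.000228516) = 0.015117.
z = (0.359845 − 0.38)/0.015117 = -0.020155/0.015117 = -1.3333.
p-value = P(Z > -1.333) ≈ 0.9088; since p > α = 0.1, fail to reject H₀.

z = -1.3333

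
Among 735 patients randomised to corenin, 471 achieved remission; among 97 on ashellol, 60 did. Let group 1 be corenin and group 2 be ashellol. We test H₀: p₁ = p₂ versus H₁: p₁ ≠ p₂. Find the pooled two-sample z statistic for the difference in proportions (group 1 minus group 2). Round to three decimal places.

z = 0.429

p̂₁ = 471/735 ≈ 0.64082, p̂₂ = 60/97 ≈ 0.61856.
Pooled p̂ = (471+60)/(735+97) = 531/832 = 0.63822.
SE = √(0.230895 × 0.0116698) = 0.05191.
z = (0.64082 − 0.61856)/0.05191 = 0.02226/0.05191 = 0.429.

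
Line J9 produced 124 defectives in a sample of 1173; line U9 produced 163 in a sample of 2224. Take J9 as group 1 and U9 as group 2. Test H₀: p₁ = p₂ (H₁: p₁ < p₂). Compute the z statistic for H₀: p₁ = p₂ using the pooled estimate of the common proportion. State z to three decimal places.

z = 3.230

p̂₁ = 124/1173 = 0.105712, p̂₂ = 163/2224 = 0.073291.
Pooled p̂ = (124+163)/(1173+2224) = 287/3397 = 0.084486.
SE = √(p̂(1−p̂)(1/n₁+1/n₂)) = √(0.084486·0.915514·0.00130216) = √(0.00010072) = 0.010036.
z = (0.105712 − 0.073291)/0.010036 = 0.032421/0.010036 = 3.230.
p-value = P(Z < 3.230) ≈ 0.9994.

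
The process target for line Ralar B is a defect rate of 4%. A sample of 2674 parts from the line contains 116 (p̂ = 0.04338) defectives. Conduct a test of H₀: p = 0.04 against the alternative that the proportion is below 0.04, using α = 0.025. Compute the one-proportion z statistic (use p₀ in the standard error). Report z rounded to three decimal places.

z = 0.892

p̂ = 116/2674 = 0.04338.
SE = √(p₀(1−p₀)/n) = √(0.0384/2674) = 0.00379.
z = (0.04338 − 0.04)/0.00379 = 0.00338/0.00379 = 0.892.
p-value = P(Z < 0.892) ≈ 0.8138. With α = 0.025, fail to reject H₀.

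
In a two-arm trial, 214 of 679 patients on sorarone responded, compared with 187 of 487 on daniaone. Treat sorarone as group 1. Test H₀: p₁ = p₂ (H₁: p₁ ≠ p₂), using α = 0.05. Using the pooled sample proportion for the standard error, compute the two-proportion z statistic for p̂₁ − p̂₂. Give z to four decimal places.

z = -2.4396

p̂₁ = 214/679 = 0.315169, p̂₂ = 187/487 = 0.383984.
Pooled p̂ = (214+187)/(679+487) = 401/1166 = 0.343911.
SE = √(p̂(1−p̂)(1/n₁+1/n₂)) = √(0.343911·0.656089·0.00352614) = √(0.000795625) = 0.028207.
z = (0.315169 − 0.383984)/0.028207 = -0.068815/0.028207 = -2.4396.
Two-sided p-value ≈ 2·Φ(−2.440) = 0.0147. With α = 0.05, reject H₀.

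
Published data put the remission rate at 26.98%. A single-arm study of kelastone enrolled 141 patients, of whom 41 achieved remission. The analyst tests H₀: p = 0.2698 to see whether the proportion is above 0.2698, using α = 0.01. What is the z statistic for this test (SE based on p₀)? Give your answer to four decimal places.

z = 0.5613

p̂ = 41/141 ≈ 0.290780.
Standard error under H₀: √(0.2698×0.7302/141) = 0.037379.
z = (0.290780 − 0.2698)/0.037379 = 0.020980/0.037379 = 0.5613.
p-value = P(Z > 0.561) ≈ 0.2873, so at α = 0.01 we fail to reject H₀.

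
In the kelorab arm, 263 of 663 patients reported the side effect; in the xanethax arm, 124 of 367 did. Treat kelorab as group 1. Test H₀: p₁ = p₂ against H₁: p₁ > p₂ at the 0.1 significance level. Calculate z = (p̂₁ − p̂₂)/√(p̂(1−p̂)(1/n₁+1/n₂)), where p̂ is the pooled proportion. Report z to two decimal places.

z = 1.87

p̂₁ = 263/663 = 0.3967, p̂₂ = 124/367 = 0.3379.
Pooled p̂ = (263+124)/(663+367) = 387/1030 = 0.3757.
SE = √(p̂(1−p̂)(1/n₁+1/n₂)) = √(0.3757·0.6243·0.00423309) = √(0.000992899) = 0.0315.
z = (0.3967 − 0.3379)/0.0315 = 0.0588/0.0315 = 1.87.
p-value = P(Z > 1.866) ≈ 0.0310, so at α = 0.1 we reject H₀.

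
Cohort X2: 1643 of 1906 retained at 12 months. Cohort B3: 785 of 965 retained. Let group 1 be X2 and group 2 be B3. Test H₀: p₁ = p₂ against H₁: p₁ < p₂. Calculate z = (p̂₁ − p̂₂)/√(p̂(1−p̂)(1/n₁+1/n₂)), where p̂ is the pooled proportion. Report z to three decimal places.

p̂₁ = 1643/1906 = 0.862015, p̂₂ = 785/965 = 0.813472.
Pooled p̂ = (1643+785)/(1906+965) = 2428/2871 = 0.845698.
SE = √(0.130493 × 0.00156093) = 0.014272.
z = (0.862015 − 0.813472)/0.014272 = 0.048543/0.014272 = 3.401.
p-value = P(Z < 3.401) ≈ 0.9997.

z = 3.401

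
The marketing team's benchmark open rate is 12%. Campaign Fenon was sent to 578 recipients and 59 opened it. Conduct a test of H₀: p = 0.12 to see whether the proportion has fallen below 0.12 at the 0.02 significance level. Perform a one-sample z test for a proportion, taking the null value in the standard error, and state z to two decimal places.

z = -1.33

p̂ = 59/578 = 0.1021.
SE = √(p₀(1−p₀)/n) = √(0.1056/578) = 0.0135.
z = (0.1021 − 0.12)/0.0135 = -0.0179/0.0135 = -1.33.
p-value = P(Z < -1.326) ≈ 0.0924. With α = 0.02, fail to reject H₀.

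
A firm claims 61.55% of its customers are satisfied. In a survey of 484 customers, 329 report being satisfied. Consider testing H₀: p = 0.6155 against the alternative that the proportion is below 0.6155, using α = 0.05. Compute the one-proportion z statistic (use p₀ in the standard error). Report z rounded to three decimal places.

p̂ = 329/484 = 0.67975.
Standard error under H₀: √(0.6155×0.3845/484) = 0.02211.
z = (0.67975 − 0.6155)/0.02211 = 0.06425/0.02211 = 2.906.
p-value = P(Z < 2.906) ≈ 0.9982. With α = 0.05, fail to reject H₀.

z = 2.906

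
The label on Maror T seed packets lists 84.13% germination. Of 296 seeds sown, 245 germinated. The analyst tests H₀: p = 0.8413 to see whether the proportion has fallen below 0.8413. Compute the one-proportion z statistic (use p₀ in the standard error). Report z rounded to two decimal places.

p̂ = 245/296 = 0.8277.
Under H₀, SE = √(0.8413·0.1587/296) = √(0.000451062) = 0.0212.
z = (0.8277 − 0.8413)/0.0212 = -0.0136/0.0212 = -0.64.
p-value = P(Z < -0.640) ≈ 0.2610.

z = -0.64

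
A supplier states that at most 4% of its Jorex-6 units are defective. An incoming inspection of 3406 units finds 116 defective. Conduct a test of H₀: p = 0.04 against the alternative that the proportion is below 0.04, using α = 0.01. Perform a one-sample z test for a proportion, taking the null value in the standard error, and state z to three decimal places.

z = -1.770

p̂ = 116/3406 ≈ 0.034058.
Under H₀, SE = √(0.04·0.96/3406) = √(1.12742e-05) = 0.003358.
z = (0.034058 − 0.04)/0.003358 = -0.005942/0.003358 = -1.770.
p-value = P(Z < -1.770) ≈ 0.0384; since p > α = 0.01, fail to reject H₀.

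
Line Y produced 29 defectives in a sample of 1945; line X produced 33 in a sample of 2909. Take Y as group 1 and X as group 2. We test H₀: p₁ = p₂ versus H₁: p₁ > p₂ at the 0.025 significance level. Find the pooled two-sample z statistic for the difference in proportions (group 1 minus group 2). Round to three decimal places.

p̂₁ = 29/1945 = 0.014910, p̂₂ = 33/2909 = 0.011344.
Pooled p̂ = (29+33)/(1945+2909) = 62/4854 = 0.012773.
SE = √(p̂(1−p̂)(1/n₁+1/n₂)) = √(0.012773·0.987227·0.0008579) = √(1.0818e-05) = 0.003289.
z = (0.014910 − 0.011344)/0.003289 = 0.003566/0.003289 = 1.084.
p-value = P(Z > 1.084) ≈ 0.1391, so at α = 0.025 we fail to reject H₀.

z = 1.084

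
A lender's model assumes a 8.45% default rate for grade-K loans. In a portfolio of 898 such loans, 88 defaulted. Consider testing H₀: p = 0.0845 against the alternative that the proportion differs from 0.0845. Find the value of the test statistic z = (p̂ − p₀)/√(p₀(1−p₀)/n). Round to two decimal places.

z = 1.45

p̂ = 88/898 ≈ 0.0980.
Standard error under H₀: √(0.0845×0.9155/898) = 0.0093.
z = (0.0980 − 0.0845)/0.0093 = 0.0135/0.0093 = 1.45.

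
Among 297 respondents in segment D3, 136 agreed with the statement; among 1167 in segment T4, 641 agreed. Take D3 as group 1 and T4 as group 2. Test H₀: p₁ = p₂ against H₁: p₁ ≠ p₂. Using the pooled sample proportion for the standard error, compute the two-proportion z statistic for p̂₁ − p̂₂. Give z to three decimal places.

z = -2.817

p̂₁ = 136/297 = 0.45791, p̂₂ = 641/1167 = 0.54927.
Pooled p̂ = (136+641)/(297+1167) = 777/1464 = 0.53074.
SE = √(0.249055 × 0.0042239) = 0.03243.
z = (0.45791 − 0.54927)/0.03243 = -0.09136/0.03243 = -2.817.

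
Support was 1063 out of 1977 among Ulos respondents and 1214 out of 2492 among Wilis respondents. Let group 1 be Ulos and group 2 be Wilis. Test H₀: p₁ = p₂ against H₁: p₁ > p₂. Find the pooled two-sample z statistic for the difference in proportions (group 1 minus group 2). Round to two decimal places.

z = 3.36

p̂₁ = 1063/1977 ≈ 0.537683, p̂₂ = 1214/2492 ≈ 0.487159.
Pooled p̂ = (1063+1214)/(1977+2492) = 2277/4469 = 0.509510.
SE = √(0.24991 × 0.000907101) = 0.015056.
z = (0.537683 − 0.487159)/0.015056 = 0.050524/0.015056 = 3.36.
p-value = P(Z > 3.356) ≈ 0.0004.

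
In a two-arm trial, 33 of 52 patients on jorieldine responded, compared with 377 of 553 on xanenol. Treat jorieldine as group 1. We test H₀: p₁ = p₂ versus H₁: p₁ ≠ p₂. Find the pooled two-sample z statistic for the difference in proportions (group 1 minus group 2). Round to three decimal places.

z = -0.695

p̂₁ = 33/52 ≈ 0.63462, p̂₂ = 377/553 ≈ 0.68174.
Pooled p̂ = (33+377)/(52+553) = 410/605 = 0.67769.
SE = √(p̂(1−p̂)(1/n₁+1/n₂)) = √(0.67769·0.32231·0.0210391) = √(0.00459552) = 0.06779.
z = (0.63462 − 0.68174)/0.06779 = -0.04712/0.06779 = -0.695.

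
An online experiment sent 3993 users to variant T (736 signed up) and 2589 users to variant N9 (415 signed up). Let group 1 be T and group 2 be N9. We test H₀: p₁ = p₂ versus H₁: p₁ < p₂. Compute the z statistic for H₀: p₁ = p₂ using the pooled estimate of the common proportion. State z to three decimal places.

z = 2.507

p̂₁ = 736/3993 ≈ 0.184323, p̂₂ = 415/2589 ≈ 0.160294.
Pooled p̂ = (736+415)/(3993+2589) = 1151/6582 = 0.174871.
SE = √(0.144291 × 0.000636688) = 0.009585.
z = (0.184323 − 0.160294)/0.009585 = 0.024029/0.009585 = 2.507.
p-value = P(Z < 2.507) ≈ 0.9939.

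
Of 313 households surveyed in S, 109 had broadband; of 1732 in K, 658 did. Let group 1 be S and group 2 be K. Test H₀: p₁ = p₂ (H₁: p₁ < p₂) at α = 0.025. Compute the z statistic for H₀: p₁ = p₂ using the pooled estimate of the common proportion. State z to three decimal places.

p̂₁ = 109/313 ≈ 0.34824, p̂₂ = 658/1732 ≈ 0.37991.
Pooled p̂ = (109+658)/(313+1732) = 767/2045 = 0.37506.
SE = √(0.23439 × 0.00377226) = 0.02974.
z = (0.34824 − 0.37991)/0.02974 = -0.03167/0.02974 = -1.065.
p-value = P(Z < -1.065) ≈ 0.1435. With α = 0.025, fail to reject H₀.

z = -1.065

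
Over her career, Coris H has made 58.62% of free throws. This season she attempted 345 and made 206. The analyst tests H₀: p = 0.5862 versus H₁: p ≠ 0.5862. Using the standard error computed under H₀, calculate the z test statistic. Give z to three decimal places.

z = 0.411

p̂ = 206/345 = 0.59710.
Under H₀, SE = √(0.5862·0.4138/345) = √(0.0007031) = 0.02652.
z = (0.59710 − 0.5862)/0.02652 = 0.01090/0.02652 = 0.411.
p-value = 2·P(Z > 0.411) ≈ 0.6810.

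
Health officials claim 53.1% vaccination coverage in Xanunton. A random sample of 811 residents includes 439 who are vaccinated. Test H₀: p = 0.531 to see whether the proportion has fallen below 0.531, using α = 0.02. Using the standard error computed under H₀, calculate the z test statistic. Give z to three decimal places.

z = 0.588

p̂ = 439/811 ≈ 0.54131.
Standard error under H₀: √(0.531×0.469/811) = 0.01752.
z = (0.54131 − 0.531)/0.01752 = 0.01031/0.01752 = 0.588.
p-value = P(Z < 0.588) ≈ 0.7218. With α = 0.02, fail to reject H₀.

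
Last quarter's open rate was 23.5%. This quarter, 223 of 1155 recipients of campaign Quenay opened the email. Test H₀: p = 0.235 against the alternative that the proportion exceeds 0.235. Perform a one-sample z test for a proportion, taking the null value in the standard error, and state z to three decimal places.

z = -3.361

p̂ = 223/1155 ≈ 0.193074.
Standard error under H₀: √(0.235×0.765/1155) = 0.012476.
z = (0.193074 − 0.235)/0.012476 = -0.041926/0.012476 = -3.361.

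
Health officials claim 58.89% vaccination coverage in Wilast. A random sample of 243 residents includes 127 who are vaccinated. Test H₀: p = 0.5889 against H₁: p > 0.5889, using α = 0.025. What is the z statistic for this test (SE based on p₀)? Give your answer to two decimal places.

p̂ = 127/243 = 0.5226.
SE = √(p₀(1−p₀)/n) = √(0.2421/243) = 0.0316.
z = (0.5226 − 0.5889)/0.0316 = -0.0663/0.0316 = -2.10.
p-value = P(Z > -2.099) ≈ 0.9821; since p > α = 0.025, fail to reject H₀.

z = -2.10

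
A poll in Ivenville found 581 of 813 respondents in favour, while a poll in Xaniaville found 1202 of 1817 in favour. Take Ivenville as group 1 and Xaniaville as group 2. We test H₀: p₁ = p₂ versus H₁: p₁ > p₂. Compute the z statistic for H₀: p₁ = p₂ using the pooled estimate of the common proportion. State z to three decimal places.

z = 2.694

p̂₁ = 581/813 ≈ 0.714637, p̂₂ = 1202/1817 ≈ 0.661530.
Pooled p̂ = (581+1202)/(813+1817) = 1783/2630 = 0.677947.
SE = √(p̂(1−p̂)(1/n₁+1/n₂)) = √(0.677947·0.322053·0.00178037) = √(0.000388717) = 0.019716.
z = (0.714637 − 0.661530)/0.019716 = 0.053107/0.019716 = 2.694.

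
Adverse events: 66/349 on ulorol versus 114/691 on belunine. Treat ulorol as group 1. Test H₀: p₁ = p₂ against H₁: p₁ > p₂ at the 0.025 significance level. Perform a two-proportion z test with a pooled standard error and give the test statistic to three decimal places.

z = 0.971

p̂₁ = 66/349 = 0.18911, p̂₂ = 114/691 = 0.16498.
Pooled p̂ = (66+114)/(349+691) = 180/1040 = 0.17308.
SE = √(0.143121 × 0.00431251) = 0.02484.
z = (0.18911 − 0.16498)/0.02484 = 0.02413/0.02484 = 0.971.
p-value = P(Z > 0.971) ≈ 0.1657, so at α = 0.025 we fail to reject H₀.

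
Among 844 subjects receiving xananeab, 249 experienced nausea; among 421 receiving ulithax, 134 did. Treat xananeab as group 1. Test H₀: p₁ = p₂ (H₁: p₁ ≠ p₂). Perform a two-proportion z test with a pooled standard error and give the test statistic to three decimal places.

z = -0.849

p̂₁ = 249/844 ≈ 0.29502, p̂₂ = 134/421 ≈ 0.31829.
Pooled p̂ = (249+134)/(844+421) = 383/1265 = 0.30277.
SE = √(p̂(1−p̂)(1/n₁+1/n₂)) = √(0.30277·0.69723·0.00356013) = √(0.00075154) = 0.02741.
z = (0.29502 − 0.31829)/0.02741 = -0.02327/0.02741 = -0.849.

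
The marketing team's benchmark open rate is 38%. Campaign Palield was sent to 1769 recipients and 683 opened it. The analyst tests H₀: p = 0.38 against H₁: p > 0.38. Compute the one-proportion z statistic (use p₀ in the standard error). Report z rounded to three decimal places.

p̂ = 683/1769 ≈ 0.38609.
Standard error under H₀: √(0.38×0.62/1769) = 0.01154.
z = (0.38609 − 0.38)/0.01154 = 0.00609/0.01154 = 0.528.

z = 0.528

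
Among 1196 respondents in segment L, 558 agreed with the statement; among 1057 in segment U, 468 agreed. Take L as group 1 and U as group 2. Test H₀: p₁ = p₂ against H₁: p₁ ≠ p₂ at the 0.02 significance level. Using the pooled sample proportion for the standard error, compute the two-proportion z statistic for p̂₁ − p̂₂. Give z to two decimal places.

p̂₁ = 558/1196 ≈ 0.4666, p̂₂ = 468/1057 ≈ 0.4428.
Pooled p̂ = (558+468)/(1196+1057) = 1026/2253 = 0.4554.
SE = √(0.24801 × 0.00178219) = 0.0210.
z = (0.4666 − 0.4428)/0.0210 = 0.0238/0.0210 = 1.13.
p-value = 2·P(Z > 1.132) ≈ 0.2578; since p > α = 0.02, fail to reject H₀.

z = 1.13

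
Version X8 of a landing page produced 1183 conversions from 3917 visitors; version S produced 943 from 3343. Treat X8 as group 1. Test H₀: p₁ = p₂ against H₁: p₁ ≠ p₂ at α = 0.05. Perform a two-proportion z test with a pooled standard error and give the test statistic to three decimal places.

p̂₁ = 1183/3917 ≈ 0.30202, p̂₂ = 943/3343 ≈ 0.28208.
Pooled p̂ = (1183+943)/(3917+3343) = 2126/7260 = 0.29284.
SE = √(0.207084 × 0.00055443) = 0.01072.
z = (0.30202 − 0.28208)/0.01072 = 0.01994/0.01072 = 1.860.
Two-sided p-value ≈ 2·Φ(−1.860) = 0.0628. With α = 0.05, fail to reject H₀.

z = 1.860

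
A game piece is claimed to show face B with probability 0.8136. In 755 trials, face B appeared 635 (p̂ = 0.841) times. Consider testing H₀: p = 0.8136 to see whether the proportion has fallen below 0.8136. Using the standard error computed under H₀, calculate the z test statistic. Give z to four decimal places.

z = 1.9375

p̂ = 635/755 ≈ 0.841060.
Under H₀, SE = √(0.8136·0.1864/755) = √(0.000200868) = 0.014173.
z = (0.841060 − 0.8136)/0.014173 = 0.027460/0.014173 = 1.9375.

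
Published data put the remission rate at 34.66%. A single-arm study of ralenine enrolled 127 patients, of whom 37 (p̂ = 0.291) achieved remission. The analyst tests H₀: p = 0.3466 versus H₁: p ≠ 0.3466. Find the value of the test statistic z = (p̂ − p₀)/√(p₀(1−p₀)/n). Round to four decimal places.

z = -1.3086

p̂ = 37/127 ≈ 0.291339.
Under H₀, SE = √(0.3466·0.6534/127) = √(0.00178322) = 0.042228.
z = (0.291339 − 0.3466)/0.042228 = -0.055261/0.042228 = -1.3086.
Two-sided p-value ≈ 2·Φ(−1.309) = 0.1907.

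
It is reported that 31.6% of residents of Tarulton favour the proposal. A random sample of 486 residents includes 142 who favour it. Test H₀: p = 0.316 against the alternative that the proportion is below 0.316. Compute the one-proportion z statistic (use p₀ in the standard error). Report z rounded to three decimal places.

p̂ = 142/486 = 0.29218.
SE = √(p₀(1−p₀)/n) = √(0.21614/486) = 0.02109.
z = (0.29218 − 0.316)/0.02109 = -0.02382/0.02109 = -1.129.
p-value = P(Z < -1.129) ≈ 0.1294.

z = -1.129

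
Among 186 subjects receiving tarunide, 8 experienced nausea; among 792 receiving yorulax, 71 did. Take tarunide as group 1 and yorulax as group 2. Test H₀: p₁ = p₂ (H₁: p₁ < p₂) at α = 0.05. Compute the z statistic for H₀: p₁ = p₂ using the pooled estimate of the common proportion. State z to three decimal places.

z = -2.100

p̂₁ = 8/186 = 0.043011, p̂₂ = 71/792 = 0.089646.
Pooled p̂ = (8+71)/(186+792) = 79/978 = 0.080777.
SE = √(p̂(1−p̂)(1/n₁+1/n₂)) = √(0.080777·0.919223·0.00663897) = √(0.000492958) = 0.022203.
z = (0.043011 − 0.089646)/0.022203 = -0.046635/0.022203 = -2.100.
p-value = P(Z < -2.100) ≈ 0.0178; since p < α = 0.05, reject H₀.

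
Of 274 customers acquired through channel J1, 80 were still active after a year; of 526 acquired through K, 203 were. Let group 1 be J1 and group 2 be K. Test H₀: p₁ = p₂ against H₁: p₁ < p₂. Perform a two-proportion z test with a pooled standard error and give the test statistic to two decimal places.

z = -2.64

p̂₁ = 80/274 = 0.2920, p̂₂ = 203/526 = 0.3859.
Pooled p̂ = (80+203)/(274+526) = 283/800 = 0.3538.
SE = √(0.228611 × 0.00555078) = 0.0356.
z = (0.2920 − 0.3859)/0.0356 = -0.0939/0.0356 = -2.64.
p-value = P(Z < -2.638) ≈ 0.0042.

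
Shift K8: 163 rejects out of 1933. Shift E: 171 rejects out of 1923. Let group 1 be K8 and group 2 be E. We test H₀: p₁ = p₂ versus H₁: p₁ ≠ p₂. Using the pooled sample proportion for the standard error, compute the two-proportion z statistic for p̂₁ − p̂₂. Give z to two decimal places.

z = -0.51

p̂₁ = 163/1933 = 0.0843, p̂₂ = 171/1923 = 0.0889.
Pooled p̂ = (163+171)/(1933+1923) = 334/3856 = 0.0866.
SE = √(p̂(1−p̂)(1/n₁+1/n₂)) = √(0.0866·0.9134·0.00103735) = √(8.20706e-05) = 0.0091.
z = (0.0843 − 0.0889)/0.0091 = -0.0046/0.0091 = -0.51.
p-value = 2·P(Z > 0.508) ≈ 0.6117.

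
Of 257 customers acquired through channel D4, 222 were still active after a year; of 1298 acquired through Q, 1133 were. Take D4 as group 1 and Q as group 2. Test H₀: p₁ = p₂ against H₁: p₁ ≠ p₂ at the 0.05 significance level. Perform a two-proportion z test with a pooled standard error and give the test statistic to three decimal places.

z = -0.397

p̂₁ = 222/257 ≈ 0.86381, p̂₂ = 1133/1298 ≈ 0.87288.
Pooled p̂ = (222+1133)/(257+1298) = 1355/1555 = 0.87138.
SE = √(p̂(1−p̂)(1/n₁+1/n₂)) = √(0.87138·0.12862·0.00466147) = √(0.000522434) = 0.02286.
z = (0.86381 − 0.87288)/0.02286 = -0.00907/0.02286 = -0.397.
p-value = 2·P(Z > 0.397) ≈ 0.6916; since p > α = 0.05, fail to reject H₀.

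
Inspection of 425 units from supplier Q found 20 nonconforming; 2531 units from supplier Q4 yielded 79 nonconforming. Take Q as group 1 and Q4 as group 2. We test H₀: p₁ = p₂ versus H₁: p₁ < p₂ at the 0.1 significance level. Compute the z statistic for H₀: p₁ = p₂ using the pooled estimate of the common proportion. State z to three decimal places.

z = 1.680

p̂₁ = 20/425 = 0.047059, p̂₂ = 79/2531 = 0.031213.
Pooled p̂ = (20+79)/(425+2531) = 99/2956 = 0.033491.
SE = √(p̂(1−p̂)(1/n₁+1/n₂)) = √(0.033491·0.966509·0.00274804) = √(8.89529e-05) = 0.009431.
z = (0.047059 − 0.031213)/0.009431 = 0.015846/0.009431 = 1.680.
p-value = P(Z < 1.680) ≈ 0.9535; since p > α = 0.1, fail to reject H₀.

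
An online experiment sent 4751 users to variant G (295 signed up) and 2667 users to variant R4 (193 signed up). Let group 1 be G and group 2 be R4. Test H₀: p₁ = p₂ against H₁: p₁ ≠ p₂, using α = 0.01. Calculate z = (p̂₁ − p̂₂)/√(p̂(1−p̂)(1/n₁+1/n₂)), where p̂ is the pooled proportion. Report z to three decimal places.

p̂₁ = 295/4751 ≈ 0.06209, p̂₂ = 193/2667 ≈ 0.07237.
Pooled p̂ = (295+193)/(4751+2667) = 488/7418 = 0.06579.
SE = √(p̂(1−p̂)(1/n₁+1/n₂)) = √(0.06579·0.93421·0.000585435) = √(3.59798e-05) = 0.00600.
z = (0.06209 − 0.07237)/0.00600 = -0.01028/0.00600 = -1.713.
p-value = 2·P(Z > 1.713) ≈ 0.0868; since p > α = 0.01, fail to reject H₀.

z = -1.713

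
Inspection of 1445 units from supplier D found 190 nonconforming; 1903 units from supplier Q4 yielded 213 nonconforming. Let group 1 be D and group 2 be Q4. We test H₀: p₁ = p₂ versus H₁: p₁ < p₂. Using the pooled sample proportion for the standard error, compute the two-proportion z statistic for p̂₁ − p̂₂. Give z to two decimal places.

p̂₁ = 190/1445 ≈ 0.1315, p̂₂ = 213/1903 ≈ 0.1119.
Pooled p̂ = (190+213)/(1445+1903) = 403/3348 = 0.1204.
SE = √(p̂(1−p̂)(1/n₁+1/n₂)) = √(0.1204·0.8796·0.00121753) = √(0.000128913) = 0.0114.
z = (0.1315 − 0.1119)/0.0114 = 0.0196/0.0114 = 1.72.
p-value = P(Z < 1.723) ≈ 0.9575.

z = 1.72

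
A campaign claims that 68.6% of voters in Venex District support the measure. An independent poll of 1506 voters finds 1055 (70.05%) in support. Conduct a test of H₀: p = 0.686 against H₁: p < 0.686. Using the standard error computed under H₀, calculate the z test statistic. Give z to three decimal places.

p̂ = 1055/1506 ≈ 0.70053.
Under H₀, SE = √(0.686·0.314/1506) = √(0.000143031) = 0.01196.
z = (0.70053 − 0.686)/0.01196 = 0.01453/0.01196 = 1.215.
p-value = P(Z < 1.215) ≈ 0.8878.

z = 1.215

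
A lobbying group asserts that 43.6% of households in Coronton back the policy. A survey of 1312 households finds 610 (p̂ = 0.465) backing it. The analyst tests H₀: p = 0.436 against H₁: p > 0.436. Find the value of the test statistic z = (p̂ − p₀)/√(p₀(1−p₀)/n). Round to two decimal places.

p̂ = 610/1312 = 0.4649.
SE = √(p₀(1−p₀)/n) = √(0.2459/1312) = 0.0137.
z = (0.4649 − 0.436)/0.0137 = 0.0289/0.0137 = 2.11.
p-value = P(Z > 2.114) ≈ 0.0173.

z = 2.11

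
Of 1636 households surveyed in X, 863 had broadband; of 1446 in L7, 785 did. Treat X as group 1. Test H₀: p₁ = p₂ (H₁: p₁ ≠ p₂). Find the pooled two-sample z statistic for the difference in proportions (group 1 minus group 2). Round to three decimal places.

p̂₁ = 863/1636 ≈ 0.52751, p̂₂ = 785/1446 ≈ 0.54288.
Pooled p̂ = (863+785)/(1636+1446) = 1648/3082 = 0.53472.
SE = √(0.248795 × 0.00130281) = 0.01800.
z = (0.52751 − 0.54288)/0.01800 = -0.01537/0.01800 = -0.854.
p-value = 2·P(Z > 0.854) ≈ 0.3932.

z = -0.854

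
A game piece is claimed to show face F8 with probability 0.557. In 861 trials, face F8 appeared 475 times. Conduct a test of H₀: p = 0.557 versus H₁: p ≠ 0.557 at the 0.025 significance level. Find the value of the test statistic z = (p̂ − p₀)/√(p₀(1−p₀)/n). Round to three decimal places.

z = -0.314

p̂ = 475/861 = 0.55168.
Standard error under H₀: √(0.557×0.443/861) = 0.01693.
z = (0.55168 − 0.557)/0.01693 = -0.00532/0.01693 = -0.314.
Two-sided p-value ≈ 2·Φ(−0.314) = 0.7535; since p > α = 0.025, fail to reject H₀.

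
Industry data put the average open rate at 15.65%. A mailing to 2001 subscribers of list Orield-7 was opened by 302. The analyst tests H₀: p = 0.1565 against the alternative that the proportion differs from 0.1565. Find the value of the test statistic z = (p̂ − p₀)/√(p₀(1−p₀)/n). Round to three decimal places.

p̂ = 302/2001 ≈ 0.150925.
Standard error under H₀: √(0.1565×0.8435/2001) = 0.008122.
z = (0.150925 − 0.1565)/0.008122 = -0.005575/0.008122 = -0.686.
p-value = 2·P(Z > 0.686) ≈ 0.4924.

z = -0.686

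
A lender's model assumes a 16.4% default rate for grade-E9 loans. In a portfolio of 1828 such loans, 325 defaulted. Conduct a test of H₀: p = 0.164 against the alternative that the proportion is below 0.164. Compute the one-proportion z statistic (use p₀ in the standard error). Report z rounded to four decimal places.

z = 1.5923

p̂ = 325/1828 ≈ 0.1777899.
SE = √(p₀(1−p₀)/n) = √(0.1371/1828) = 0.0086604.
z = (0.1777899 − 0.164)/0.0086604 = 0.0137899/0.0086604 = 1.5923.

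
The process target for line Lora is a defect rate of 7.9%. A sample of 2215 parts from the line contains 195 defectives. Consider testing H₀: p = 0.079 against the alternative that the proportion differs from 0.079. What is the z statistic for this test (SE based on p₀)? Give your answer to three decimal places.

z = 1.577

p̂ = 195/2215 = 0.088036.
Under H₀, SE = √(0.079·0.921/2215) = √(3.28483e-05) = 0.005731.
z = (0.088036 − 0.079)/0.005731 = 0.009036/0.005731 = 1.577.
Two-sided p-value ≈ 2·Φ(−1.577) = 0.1149.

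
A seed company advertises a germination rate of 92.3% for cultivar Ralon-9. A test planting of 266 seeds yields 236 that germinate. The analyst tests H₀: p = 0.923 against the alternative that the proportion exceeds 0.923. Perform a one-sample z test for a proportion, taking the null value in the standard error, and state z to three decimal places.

z = -2.189

p̂ = 236/266 = 0.887218.
Under H₀, SE = √(0.923·0.077/266) = √(0.000267184) = 0.016346.
z = (0.887218 − 0.923)/0.016346 = -0.035782/0.016346 = -2.189.
p-value = P(Z > -2.189) ≈ 0.9857.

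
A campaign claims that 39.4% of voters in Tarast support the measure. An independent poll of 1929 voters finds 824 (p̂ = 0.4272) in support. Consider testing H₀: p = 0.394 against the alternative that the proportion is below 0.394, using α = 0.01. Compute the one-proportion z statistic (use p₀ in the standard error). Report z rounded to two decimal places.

p̂ = 824/1929 ≈ 0.42716.
SE = √(p₀(1−p₀)/n) = √(0.23876/1929) = 0.01113.
z = (0.42716 − 0.394)/0.01113 = 0.03316/0.01113 = 2.98.
p-value = P(Z < 2.981) ≈ 0.9986; since p > α = 0.01, fail to reject H₀.

z = 2.98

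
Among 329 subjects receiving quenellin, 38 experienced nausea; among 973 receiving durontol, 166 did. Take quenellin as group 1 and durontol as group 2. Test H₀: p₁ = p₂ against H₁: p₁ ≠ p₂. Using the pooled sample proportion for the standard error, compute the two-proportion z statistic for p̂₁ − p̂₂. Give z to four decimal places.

z = -2.3770

p̂₁ = 38/329 ≈ 0.115502, p̂₂ = 166/973 ≈ 0.170606.
Pooled p̂ = (38+166)/(329+973) = 204/1302 = 0.156682.
SE = √(0.132133 × 0.00406726) = 0.023182.
z = (0.115502 − 0.170606)/0.023182 = -0.055104/0.023182 = -2.3770.
Two-sided p-value ≈ 2·Φ(−2.377) = 0.0175.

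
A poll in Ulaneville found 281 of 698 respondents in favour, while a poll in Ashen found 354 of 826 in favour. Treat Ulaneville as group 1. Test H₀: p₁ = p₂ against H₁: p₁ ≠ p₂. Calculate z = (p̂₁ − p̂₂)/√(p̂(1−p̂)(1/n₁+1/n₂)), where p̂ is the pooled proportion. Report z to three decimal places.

z = -1.025

p̂₁ = 281/698 = 0.40258, p̂₂ = 354/826 = 0.42857.
Pooled p̂ = (281+354)/(698+826) = 635/1524 = 0.41667.
SE = √(0.243056 × 0.00264332) = 0.02535.
z = (0.40258 − 0.42857)/0.02535 = -0.02599/0.02535 = -1.025.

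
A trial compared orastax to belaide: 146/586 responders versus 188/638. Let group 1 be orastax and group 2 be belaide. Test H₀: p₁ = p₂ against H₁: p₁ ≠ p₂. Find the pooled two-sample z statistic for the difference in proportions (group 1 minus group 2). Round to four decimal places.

p̂₁ = 146/586 = 0.249147, p̂₂ = 188/638 = 0.294671.
Pooled p̂ = (146+188)/(586+638) = 334/1224 = 0.272876.
SE = √(0.198415 × 0.00327388) = 0.025487.
z = (0.249147 − 0.294671)/0.025487 = -0.045524/0.025487 = -1.7862.
Two-sided p-value ≈ 2·Φ(−1.786) = 0.0741.

z = -1.7862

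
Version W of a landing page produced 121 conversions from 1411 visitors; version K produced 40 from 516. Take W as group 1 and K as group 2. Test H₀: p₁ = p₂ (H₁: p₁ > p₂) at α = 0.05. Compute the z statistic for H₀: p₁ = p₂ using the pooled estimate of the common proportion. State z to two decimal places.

z = 0.58

p̂₁ = 121/1411 ≈ 0.0858, p̂₂ = 40/516 ≈ 0.0775.
Pooled p̂ = (121+40)/(1411+516) = 161/1927 = 0.0835.
SE = √(p̂(1−p̂)(1/n₁+1/n₂)) = √(0.0835·0.9165·0.0026467) = √(0.000202655) = 0.0142.
z = (0.0858 − 0.0775)/0.0142 = 0.0083/0.0142 = 0.58.
p-value = P(Z > 0.579) ≈ 0.2815, so at α = 0.05 we fail to reject H₀.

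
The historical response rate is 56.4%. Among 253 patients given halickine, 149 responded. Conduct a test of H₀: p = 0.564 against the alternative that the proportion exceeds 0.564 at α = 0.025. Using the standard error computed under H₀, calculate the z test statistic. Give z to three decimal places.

p̂ = 149/253 = 0.58893.
SE = √(p₀(1−p₀)/n) = √(0.2459/253) = 0.03118.
z = (0.58893 − 0.564)/0.03118 = 0.02493/0.03118 = 0.800.
p-value = P(Z > 0.800) ≈ 0.2119. With α = 0.025, fail to reject H₀.

z = 0.800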